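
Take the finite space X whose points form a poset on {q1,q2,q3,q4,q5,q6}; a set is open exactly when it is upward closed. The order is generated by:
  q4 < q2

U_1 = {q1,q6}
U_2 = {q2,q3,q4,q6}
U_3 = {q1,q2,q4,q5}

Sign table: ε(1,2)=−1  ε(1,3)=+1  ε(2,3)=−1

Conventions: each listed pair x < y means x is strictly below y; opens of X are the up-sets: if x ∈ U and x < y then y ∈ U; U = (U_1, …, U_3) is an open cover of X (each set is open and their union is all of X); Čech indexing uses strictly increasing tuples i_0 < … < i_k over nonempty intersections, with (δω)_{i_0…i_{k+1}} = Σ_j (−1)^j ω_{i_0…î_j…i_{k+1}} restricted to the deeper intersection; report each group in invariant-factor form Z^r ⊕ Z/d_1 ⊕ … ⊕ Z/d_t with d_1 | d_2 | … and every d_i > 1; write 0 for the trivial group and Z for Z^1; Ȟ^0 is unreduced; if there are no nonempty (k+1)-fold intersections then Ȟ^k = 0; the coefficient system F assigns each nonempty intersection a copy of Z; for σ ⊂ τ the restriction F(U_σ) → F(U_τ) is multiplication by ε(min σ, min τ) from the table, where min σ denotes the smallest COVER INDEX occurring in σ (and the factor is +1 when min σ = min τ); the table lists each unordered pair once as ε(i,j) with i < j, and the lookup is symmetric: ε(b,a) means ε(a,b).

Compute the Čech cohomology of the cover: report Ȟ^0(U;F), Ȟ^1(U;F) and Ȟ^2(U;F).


nonempty intersections:
  U12={q6} U13={q1} U23={q2,q4}
C dims 3,3; δ0: rk 2, SNF 1^2
Ȟ^0: (3−2)−0=1 ⇒ Z
Ȟ^1: (3−0)−2=1 ⇒ Z
Ȟ^2: (0−0)−0=0 ⇒ 0

Ȟ^0(U;F) ≅ Z; Ȟ^1(U;F) ≅ Z; Ȟ^2(U;F) ≅ 0


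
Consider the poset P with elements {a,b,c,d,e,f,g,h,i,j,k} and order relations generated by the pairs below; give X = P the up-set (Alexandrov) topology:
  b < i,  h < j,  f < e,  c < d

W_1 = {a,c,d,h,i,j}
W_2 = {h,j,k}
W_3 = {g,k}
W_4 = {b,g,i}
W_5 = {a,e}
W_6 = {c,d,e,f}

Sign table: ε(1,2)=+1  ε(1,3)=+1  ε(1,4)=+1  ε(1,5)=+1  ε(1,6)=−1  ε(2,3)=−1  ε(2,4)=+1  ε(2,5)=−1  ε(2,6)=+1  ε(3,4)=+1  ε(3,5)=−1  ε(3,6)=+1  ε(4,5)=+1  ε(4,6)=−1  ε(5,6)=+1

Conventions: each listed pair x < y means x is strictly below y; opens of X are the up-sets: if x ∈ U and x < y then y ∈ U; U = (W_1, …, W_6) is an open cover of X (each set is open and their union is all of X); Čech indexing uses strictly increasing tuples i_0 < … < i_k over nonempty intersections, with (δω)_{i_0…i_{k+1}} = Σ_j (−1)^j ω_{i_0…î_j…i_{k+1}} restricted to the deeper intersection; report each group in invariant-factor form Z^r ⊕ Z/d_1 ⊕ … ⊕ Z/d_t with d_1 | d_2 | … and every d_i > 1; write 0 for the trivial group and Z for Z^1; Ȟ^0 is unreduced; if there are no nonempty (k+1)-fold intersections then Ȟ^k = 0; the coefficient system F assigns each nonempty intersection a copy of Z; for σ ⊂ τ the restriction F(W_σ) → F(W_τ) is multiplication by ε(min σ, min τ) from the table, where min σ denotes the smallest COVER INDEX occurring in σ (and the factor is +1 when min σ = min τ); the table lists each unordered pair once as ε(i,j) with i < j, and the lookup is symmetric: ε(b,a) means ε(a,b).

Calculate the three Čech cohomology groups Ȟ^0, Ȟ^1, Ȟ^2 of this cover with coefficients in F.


Ȟ^0(U;F) ≅ 0; Ȟ^1(U;F) ≅ Z ⊕ Z/2; Ȟ^2(U;F) ≅ 0

intersection data:
  W12={h,j} W14={i} W15={a} W16={c,d} W23={k} W34={g} W56={e}
C dims 6,7; δ0: rk 6, SNF 1^5·2
Ȟ^0 = (6 − 6) − 0 = 0, so Ȟ^0 ≅ 0
Ȟ^1 = (7 − 0) − 6 = 1 plus torsion [2], so Ȟ^1 ≅ Z ⊕ Z/2
Ȟ^2 = (0 − 0) − 0 = 0, so Ȟ^2 ≅ 0


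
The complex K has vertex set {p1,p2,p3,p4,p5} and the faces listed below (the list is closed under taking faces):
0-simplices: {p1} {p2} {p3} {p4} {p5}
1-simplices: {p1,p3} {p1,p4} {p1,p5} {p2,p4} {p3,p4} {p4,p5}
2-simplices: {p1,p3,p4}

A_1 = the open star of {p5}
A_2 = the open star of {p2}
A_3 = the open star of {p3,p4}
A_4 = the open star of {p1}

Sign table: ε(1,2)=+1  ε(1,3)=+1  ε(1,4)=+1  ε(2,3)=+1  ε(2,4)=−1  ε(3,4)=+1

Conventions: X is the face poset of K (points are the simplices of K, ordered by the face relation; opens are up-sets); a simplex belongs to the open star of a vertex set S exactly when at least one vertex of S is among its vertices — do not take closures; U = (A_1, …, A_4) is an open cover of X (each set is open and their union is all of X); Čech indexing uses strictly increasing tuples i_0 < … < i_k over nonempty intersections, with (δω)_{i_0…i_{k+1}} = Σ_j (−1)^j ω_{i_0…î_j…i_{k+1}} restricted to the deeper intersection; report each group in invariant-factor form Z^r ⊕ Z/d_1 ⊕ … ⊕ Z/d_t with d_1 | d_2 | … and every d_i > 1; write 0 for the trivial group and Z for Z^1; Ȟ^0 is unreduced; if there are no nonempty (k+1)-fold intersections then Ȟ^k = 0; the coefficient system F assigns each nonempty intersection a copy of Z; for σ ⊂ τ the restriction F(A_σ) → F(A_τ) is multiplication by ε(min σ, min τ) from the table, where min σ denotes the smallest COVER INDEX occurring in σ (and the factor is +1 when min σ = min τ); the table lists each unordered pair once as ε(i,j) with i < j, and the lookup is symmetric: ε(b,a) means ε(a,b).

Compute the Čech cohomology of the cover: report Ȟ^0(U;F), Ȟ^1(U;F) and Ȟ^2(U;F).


cover nerve:
  A1={{p5},{p1,p5},{p4,p5}} A2={{p2},{p2,p4}} A3={{p3},{p4},{p1,p3},{p1,p4},{p2,p4},{p3,p4},{p4,p5},{p1,p3,p4}} A4={{p1},{p1,p3},{p1,p4},{p1,p5},{p1,p3,p4}}
  A13={{p4,p5}} A14={{p1,p5}} A23={{p2,p4}} A34={{p1,p3},{p1,p4},{p1,p3,p4}}
C dims 4,4; δ0: rk 3, SNF 1^3
Ȟ^0: (4−3)−0=1 ⇒ Z
Ȟ^1: (4−0)−3=1 ⇒ Z
Ȟ^2: (0−0)−0=0 ⇒ 0

Ȟ^0(U;F) ≅ Z, Ȟ^1(U;F) ≅ Z and Ȟ^2(U;F) ≅ 0


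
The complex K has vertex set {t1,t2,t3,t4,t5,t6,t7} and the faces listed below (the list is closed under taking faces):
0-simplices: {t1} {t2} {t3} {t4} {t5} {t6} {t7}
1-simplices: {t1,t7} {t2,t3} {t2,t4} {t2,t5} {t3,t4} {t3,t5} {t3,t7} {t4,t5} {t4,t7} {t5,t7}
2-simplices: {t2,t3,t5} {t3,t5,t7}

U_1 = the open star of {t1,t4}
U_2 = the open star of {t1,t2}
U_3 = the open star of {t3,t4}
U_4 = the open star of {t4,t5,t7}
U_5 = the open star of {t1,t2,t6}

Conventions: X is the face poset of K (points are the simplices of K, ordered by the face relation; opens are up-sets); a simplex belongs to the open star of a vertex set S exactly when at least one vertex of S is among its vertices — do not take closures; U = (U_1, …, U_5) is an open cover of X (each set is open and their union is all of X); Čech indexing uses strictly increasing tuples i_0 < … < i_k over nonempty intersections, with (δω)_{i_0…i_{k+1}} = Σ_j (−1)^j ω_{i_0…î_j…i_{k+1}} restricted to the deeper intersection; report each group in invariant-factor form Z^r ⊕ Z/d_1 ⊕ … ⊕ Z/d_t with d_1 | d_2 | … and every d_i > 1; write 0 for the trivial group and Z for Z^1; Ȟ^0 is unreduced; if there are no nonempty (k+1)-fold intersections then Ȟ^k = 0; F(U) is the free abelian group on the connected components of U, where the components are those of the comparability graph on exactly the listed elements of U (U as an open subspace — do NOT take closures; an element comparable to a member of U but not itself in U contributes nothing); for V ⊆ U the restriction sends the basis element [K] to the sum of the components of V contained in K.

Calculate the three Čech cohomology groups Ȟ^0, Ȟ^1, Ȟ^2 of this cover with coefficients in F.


nonempty overlaps:
  U1={{t1},{t4},{t1,t7},{t2,t4},{t3,t4},{t4,t5},{t4,t7}} U2={{t1},{t2},{t1,t7},{t2,t3},{t2,t4},{t2,t5},{t2,t3,t5}} U3={{t3},{t4},{t2,t3},{t2,t4},{t3,t4},{t3,t5},{t3,t7},{t4,t5},{t4,t7},{t2,t3,t5},{t3,t5,t7}} U4={{t4},{t5},{t7},{t1,t7},{t2,t4},{t2,t5},{t3,t4},{t3,t5},{t3,t7},{t4,t5},{t4,t7},{t5,t7},{t2,t3,t5},{t3,t5,t7}} U5={{t1},{t2},{t6},{t1,t7},{t2,t3},{t2,t4},{t2,t5},{t2,t3,t5}}
  U12={{t1},{t1,t7},{t2,t4}} U13={{t4},{t2,t4},{t3,t4},{t4,t5},{t4,t7}} U14={{t4},{t1,t7},{t2,t4},{t3,t4},{t4,t5},{t4,t7}} U15={{t1},{t1,t7},{t2,t4}} U23={{t2,t3},{t2,t4},{t2,t3,t5}} U24={{t1,t7},{t2,t4},{t2,t5},{t2,t3,t5}} U25={{t1},{t2},{t1,t7},{t2,t3},{t2,t4},{t2,t5},{t2,t3,t5}} U34={{t4},{t2,t4},{t3,t4},{t3,t5},{t3,t7},{t4,t5},{t4,t7},{t2,t3,t5},{t3,t5,t7}} U35={{t2,t3},{t2,t4},{t2,t3,t5}} U45={{t1,t7},{t2,t4},{t2,t5},{t2,t3,t5}}
  U123={{t2,t4}} U124={{t1,t7},{t2,t4}} U125={{t1},{t1,t7},{t2,t4}} U134={{t4},{t2,t4},{t3,t4},{t4,t5},{t4,t7}} U135={{t2,t4}} U145={{t1,t7},{t2,t4}} U234={{t2,t4},{t2,t3,t5}} U235={{t2,t3},{t2,t4},{t2,t3,t5}} U245={{t1,t7},{t2,t4},{t2,t5},{t2,t3,t5}} U345={{t2,t4},{t2,t3,t5}}
  U1234={{t2,t4}} U1235={{t2,t4}} U1245={{t1,t7},{t2,t4}} U1345={{t2,t4}} U2345={{t2,t4},{t2,t3,t5}}
  U12345={{t2,t4}}
components per intersection:
  U1: {{t1},{t1,t7}} {{t4},{t2,t4},{t3,t4},{t4,t5},{t4,t7}}
  U2: {{t1},{t1,t7}} {{t2},{t2,t3},{t2,t4},{t2,t5},{t2,t3,t5}}
  U3: {{t3},{t4},{t2,t3},{t2,t4},{t3,t4},{t3,t5},{t3,t7},{t4,t5},{t4,t7},{t2,t3,t5},{t3,t5,t7}}
  U4: {{t4},{t5},{t7},{t1,t7},{t2,t4},{t2,t5},{t3,t4},{t3,t5},{t3,t7},{t4,t5},{t4,t7},{t5,t7},{t2,t3,t5},{t3,t5,t7}}
  U5: {{t1},{t1,t7}} {{t2},{t2,t3},{t2,t4},{t2,t5},{t2,t3,t5}} {{t6}}
  U12: {{t1},{t1,t7}} {{t2,t4}}
  U13: {{t4},{t2,t4},{t3,t4},{t4,t5},{t4,t7}}
  U14: {{t4},{t2,t4},{t3,t4},{t4,t5},{t4,t7}} {{t1,t7}}
  U15: {{t1},{t1,t7}} {{t2,t4}}
  U23: {{t2,t3},{t2,t3,t5}} {{t2,t4}}
  U24: {{t1,t7}} {{t2,t4}} {{t2,t5},{t2,t3,t5}}
  U25: {{t1},{t1,t7}} {{t2},{t2,t3},{t2,t4},{t2,t5},{t2,t3,t5}}
  U34: {{t4},{t2,t4},{t3,t4},{t4,t5},{t4,t7}} {{t3,t5},{t3,t7},{t2,t3,t5},{t3,t5,t7}}
  U35: {{t2,t3},{t2,t3,t5}} {{t2,t4}}
  U45: {{t1,t7}} {{t2,t4}} {{t2,t5},{t2,t3,t5}}
  U123: {{t2,t4}}
  U124: {{t1,t7}} {{t2,t4}}
  U125: {{t1},{t1,t7}} {{t2,t4}}
  U134: {{t4},{t2,t4},{t3,t4},{t4,t5},{t4,t7}}
  U135: {{t2,t4}}
  U145: {{t1,t7}} {{t2,t4}}
  U234: {{t2,t4}} {{t2,t3,t5}}
  U235: {{t2,t3},{t2,t3,t5}} {{t2,t4}}
  U245: {{t1,t7}} {{t2,t4}} {{t2,t5},{t2,t3,t5}}
  U345: {{t2,t4}} {{t2,t3,t5}}
  U1234: {{t2,t4}}
  U1235: {{t2,t4}}
  U1245: {{t1,t7}} {{t2,t4}}
  U1345: {{t2,t4}}
  U2345: {{t2,t4}} {{t2,t3,t5}}
  U12345: {{t2,t4}}
C dims 9,21,18,7; δ0: rk 7, SNF 1^7; δ1: rk 12, SNF 1^12; δ2: rk 6, SNF 1^6
degree 0: 9−7−0 = 2 → Ȟ^0 ≅ Z^2
degree 1: 21−12−7 = 2 → Ȟ^1 ≅ Z^2
degree 2: 18−6−12 = 0 → Ȟ^2 ≅ 0

Ȟ^0 ≅ Z^2; Ȟ^1 ≅ Z^2; Ȟ^2 ≅ 0


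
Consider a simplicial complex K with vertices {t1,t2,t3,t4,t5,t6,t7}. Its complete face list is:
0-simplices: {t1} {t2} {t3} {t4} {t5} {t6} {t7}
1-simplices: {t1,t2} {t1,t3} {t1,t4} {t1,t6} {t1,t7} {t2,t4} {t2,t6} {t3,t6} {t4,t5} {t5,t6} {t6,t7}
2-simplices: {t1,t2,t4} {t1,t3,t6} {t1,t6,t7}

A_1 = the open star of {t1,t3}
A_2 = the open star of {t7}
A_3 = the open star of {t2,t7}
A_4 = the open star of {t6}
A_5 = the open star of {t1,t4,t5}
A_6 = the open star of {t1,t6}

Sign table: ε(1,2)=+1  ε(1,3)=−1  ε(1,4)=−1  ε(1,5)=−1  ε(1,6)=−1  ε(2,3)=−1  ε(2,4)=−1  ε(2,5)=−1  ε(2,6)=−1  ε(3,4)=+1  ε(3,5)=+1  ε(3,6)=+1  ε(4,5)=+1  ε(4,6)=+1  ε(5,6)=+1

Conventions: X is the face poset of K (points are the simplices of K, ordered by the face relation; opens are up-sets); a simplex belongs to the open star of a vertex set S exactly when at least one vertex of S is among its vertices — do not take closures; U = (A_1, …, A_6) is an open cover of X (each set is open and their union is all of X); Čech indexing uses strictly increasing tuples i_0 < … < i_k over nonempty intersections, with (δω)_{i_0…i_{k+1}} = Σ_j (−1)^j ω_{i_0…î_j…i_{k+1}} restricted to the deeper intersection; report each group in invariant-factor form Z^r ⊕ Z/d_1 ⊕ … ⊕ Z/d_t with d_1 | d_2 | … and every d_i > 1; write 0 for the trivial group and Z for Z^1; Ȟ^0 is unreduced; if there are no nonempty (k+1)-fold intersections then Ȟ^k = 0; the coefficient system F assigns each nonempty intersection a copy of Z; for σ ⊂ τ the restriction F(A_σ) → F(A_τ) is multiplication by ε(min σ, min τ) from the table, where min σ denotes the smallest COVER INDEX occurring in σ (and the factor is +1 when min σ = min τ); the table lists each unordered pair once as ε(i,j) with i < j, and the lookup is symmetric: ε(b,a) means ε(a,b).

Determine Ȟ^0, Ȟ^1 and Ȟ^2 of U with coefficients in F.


Ȟ^0(U;F) ≅ Z; Ȟ^1(U;F) ≅ 0; Ȟ^2(U;F) ≅ 0

nerve simplices:
  A1={{t1},{t3},{t1,t2},{t1,t3},{t1,t4},{t1,t6},{t1,t7},{t3,t6},{t1,t2,t4},{t1,t3,t6},{t1,t6,t7}} A2={{t7},{t1,t7},{t6,t7},{t1,t6,t7}} A3={{t2},{t7},{t1,t2},{t1,t7},{t2,t4},{t2,t6},{t6,t7},{t1,t2,t4},{t1,t6,t7}} A4={{t6},{t1,t6},{t2,t6},{t3,t6},{t5,t6},{t6,t7},{t1,t3,t6},{t1,t6,t7}} A5={{t1},{t4},{t5},{t1,t2},{t1,t3},{t1,t4},{t1,t6},{t1,t7},{t2,t4},{t4,t5},{t5,t6},{t1,t2,t4},{t1,t3,t6},{t1,t6,t7}} A6={{t1},{t6},{t1,t2},{t1,t3},{t1,t4},{t1,t6},{t1,t7},{t2,t6},{t3,t6},{t5,t6},{t6,t7},{t1,t2,t4},{t1,t3,t6},{t1,t6,t7}}
  A12={{t1,t7},{t1,t6,t7}} A13={{t1,t2},{t1,t7},{t1,t2,t4},{t1,t6,t7}} A14={{t1,t6},{t3,t6},{t1,t3,t6},{t1,t6,t7}} A15={{t1},{t1,t2},{t1,t3},{t1,t4},{t1,t6},{t1,t7},{t1,t2,t4},{t1,t3,t6},{t1,t6,t7}} A16={{t1},{t1,t2},{t1,t3},{t1,t4},{t1,t6},{t1,t7},{t3,t6},{t1,t2,t4},{t1,t3,t6},{t1,t6,t7}} A23={{t7},{t1,t7},{t6,t7},{t1,t6,t7}} A24={{t6,t7},{t1,t6,t7}} A25={{t1,t7},{t1,t6,t7}} A26={{t1,t7},{t6,t7},{t1,t6,t7}} A34={{t2,t6},{t6,t7},{t1,t6,t7}} A35={{t1,t2},{t1,t7},{t2,t4},{t1,t2,t4},{t1,t6,t7}} A36={{t1,t2},{t1,t7},{t2,t6},{t6,t7},{t1,t2,t4},{t1,t6,t7}} A45={{t1,t6},{t5,t6},{t1,t3,t6},{t1,t6,t7}} A46={{t6},{t1,t6},{t2,t6},{t3,t6},{t5,t6},{t6,t7},{t1,t3,t6},{t1,t6,t7}} A56={{t1},{t1,t2},{t1,t3},{t1,t4},{t1,t6},{t1,t7},{t5,t6},{t1,t2,t4},{t1,t3,t6},{t1,t6,t7}}
  A123={{t1,t7},{t1,t6,t7}} A124={{t1,t6,t7}} A125={{t1,t7},{t1,t6,t7}} A126={{t1,t7},{t1,t6,t7}} A134={{t1,t6,t7}} A135={{t1,t2},{t1,t7},{t1,t2,t4},{t1,t6,t7}} A136={{t1,t2},{t1,t7},{t1,t2,t4},{t1,t6,t7}} A145={{t1,t6},{t1,t3,t6},{t1,t6,t7}} A146={{t1,t6},{t3,t6},{t1,t3,t6},{t1,t6,t7}} A156={{t1},{t1,t2},{t1,t3},{t1,t4},{t1,t6},{t1,t7},{t1,t2,t4},{t1,t3,t6},{t1,t6,t7}} A234={{t6,t7},{t1,t6,t7}} A235={{t1,t7},{t1,t6,t7}} A236={{t1,t7},{t6,t7},{t1,t6,t7}} A245={{t1,t6,t7}} A246={{t6,t7},{t1,t6,t7}} A256={{t1,t7},{t1,t6,t7}} A345={{t1,t6,t7}} A346={{t2,t6},{t6,t7},{t1,t6,t7}} A356={{t1,t2},{t1,t7},{t1,t2,t4},{t1,t6,t7}} A456={{t1,t6},{t5,t6},{t1,t3,t6},{t1,t6,t7}}
  A1234={{t1,t6,t7}} A1235={{t1,t7},{t1,t6,t7}} A1236={{t1,t7},{t1,t6,t7}} A1245={{t1,t6,t7}} A1246={{t1,t6,t7}} A1256={{t1,t7},{t1,t6,t7}} A1345={{t1,t6,t7}} A1346={{t1,t6,t7}} A1356={{t1,t2},{t1,t7},{t1,t2,t4},{t1,t6,t7}} A1456={{t1,t6},{t1,t3,t6},{t1,t6,t7}} A2345={{t1,t6,t7}} A2346={{t6,t7},{t1,t6,t7}} A2356={{t1,t7},{t1,t6,t7}} A2456={{t1,t6,t7}} A3456={{t1,t6,t7}}
  A12345={{t1,t6,t7}} A12346={{t1,t6,t7}} A12356={{t1,t7},{t1,t6,t7}} A12456={{t1,t6,t7}} A13456={{t1,t6,t7}} A23456={{t1,t6,t7}}
  A123456={{t1,t6,t7}}
C dims 6,15,20,15; δ0: rk 5, SNF 1^5; δ1: rk 10, SNF 1^10; δ2: rk 10, SNF 1^10
degree 0: 6−5−0 = 1 → Ȟ^0 ≅ Z
degree 1: 15−10−5 = 0 → Ȟ^1 ≅ 0
degree 2: 20−10−10 = 0 → Ȟ^2 ≅ 0


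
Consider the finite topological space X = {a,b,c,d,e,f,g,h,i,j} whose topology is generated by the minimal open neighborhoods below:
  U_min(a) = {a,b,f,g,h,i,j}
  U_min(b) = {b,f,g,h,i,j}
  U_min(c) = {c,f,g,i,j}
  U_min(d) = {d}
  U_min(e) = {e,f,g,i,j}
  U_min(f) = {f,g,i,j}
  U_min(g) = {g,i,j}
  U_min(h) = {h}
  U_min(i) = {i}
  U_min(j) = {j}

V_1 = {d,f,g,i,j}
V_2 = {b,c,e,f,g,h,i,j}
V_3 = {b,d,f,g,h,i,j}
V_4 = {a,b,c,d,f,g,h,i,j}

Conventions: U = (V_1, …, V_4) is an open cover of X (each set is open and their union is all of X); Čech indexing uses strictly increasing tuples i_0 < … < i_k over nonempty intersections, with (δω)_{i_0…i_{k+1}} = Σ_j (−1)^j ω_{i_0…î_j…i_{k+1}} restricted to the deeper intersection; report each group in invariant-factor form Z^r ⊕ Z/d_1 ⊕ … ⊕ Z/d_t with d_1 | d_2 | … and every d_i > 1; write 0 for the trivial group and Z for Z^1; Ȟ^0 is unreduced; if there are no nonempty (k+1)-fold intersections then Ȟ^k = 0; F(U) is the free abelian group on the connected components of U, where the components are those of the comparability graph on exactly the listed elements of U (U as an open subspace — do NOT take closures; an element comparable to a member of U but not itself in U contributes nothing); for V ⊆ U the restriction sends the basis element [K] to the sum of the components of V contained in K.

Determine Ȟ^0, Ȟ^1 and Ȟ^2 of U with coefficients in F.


nerve simplices:
  V12={f,g,i,j} V13={d,f,g,i,j} V14={d,f,g,i,j} V23={b,f,g,h,i,j} V24={b,c,f,g,h,i,j} V34={b,d,f,g,h,i,j}
  V123={f,g,i,j} V124={f,g,i,j} V134={d,f,g,i,j} V234={b,f,g,h,i,j}
  V1234={f,g,i,j}
components per intersection:
  V1: {d} {f,g,i,j}
  V2: {b,c,e,f,g,h,i,j}
  V3: {b,f,g,h,i,j} {d}
  V4: {a,b,c,f,g,h,i,j} {d}
  V12: {f,g,i,j}
  V13: {d} {f,g,i,j}
  V14: {d} {f,g,i,j}
  V23: {b,f,g,h,i,j}
  V24: {b,c,f,g,h,i,j}
  V34: {b,f,g,h,i,j} {d}
  V123: {f,g,i,j}
  V124: {f,g,i,j}
  V134: {d} {f,g,i,j}
  V234: {b,f,g,h,i,j}
  V1234: {f,g,i,j}
C dims 7,9,5,1; δ0: rk 5, SNF 1^5; δ1: rk 4, SNF 1^4; δ2: rk 1, SNF 1^1
degree 0: 7−5−0 = 2 → Ȟ^0 ≅ Z^2
degree 1: 9−4−5 = 0 → Ȟ^1 ≅ 0
degree 2: 5−1−4 = 0 → Ȟ^2 ≅ 0

Ȟ^0 ≅ Z^2; Ȟ^1 ≅ 0; Ȟ^2 ≅ 0


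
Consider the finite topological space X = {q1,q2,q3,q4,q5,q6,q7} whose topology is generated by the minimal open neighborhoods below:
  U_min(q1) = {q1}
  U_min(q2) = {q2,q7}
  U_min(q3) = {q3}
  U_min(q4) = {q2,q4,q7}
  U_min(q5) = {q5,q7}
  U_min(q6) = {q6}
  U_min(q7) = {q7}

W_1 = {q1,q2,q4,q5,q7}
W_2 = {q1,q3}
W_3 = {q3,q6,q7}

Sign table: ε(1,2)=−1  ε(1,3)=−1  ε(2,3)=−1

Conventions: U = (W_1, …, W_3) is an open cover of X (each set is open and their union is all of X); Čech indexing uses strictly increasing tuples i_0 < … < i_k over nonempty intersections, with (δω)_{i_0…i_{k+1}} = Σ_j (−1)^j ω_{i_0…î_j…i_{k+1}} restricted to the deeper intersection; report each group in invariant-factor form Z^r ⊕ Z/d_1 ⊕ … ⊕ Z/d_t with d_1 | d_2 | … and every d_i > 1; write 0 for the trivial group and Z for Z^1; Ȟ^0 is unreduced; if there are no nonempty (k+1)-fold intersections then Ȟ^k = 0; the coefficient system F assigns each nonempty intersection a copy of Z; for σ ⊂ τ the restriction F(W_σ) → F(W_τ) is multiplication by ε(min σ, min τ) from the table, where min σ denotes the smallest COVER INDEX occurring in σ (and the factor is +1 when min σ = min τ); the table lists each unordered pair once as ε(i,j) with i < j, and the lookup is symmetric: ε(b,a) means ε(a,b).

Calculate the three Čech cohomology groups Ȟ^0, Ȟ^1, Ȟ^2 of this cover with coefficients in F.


Ȟ^0 ≅ 0,  Ȟ^1 ≅ Z/2,  Ȟ^2 ≅ 0

nonempty intersections:
  W12={q1} W13={q7} W23={q3}
C dims 3,3; δ0: rk 3, SNF 1^2·2
Ȟ^0: (3−3)−0=0 ⇒ 0
Ȟ^1: (3−0)−3=0 plus torsion [2] ⇒ Z/2
Ȟ^2: (0−0)−0=0 ⇒ 0


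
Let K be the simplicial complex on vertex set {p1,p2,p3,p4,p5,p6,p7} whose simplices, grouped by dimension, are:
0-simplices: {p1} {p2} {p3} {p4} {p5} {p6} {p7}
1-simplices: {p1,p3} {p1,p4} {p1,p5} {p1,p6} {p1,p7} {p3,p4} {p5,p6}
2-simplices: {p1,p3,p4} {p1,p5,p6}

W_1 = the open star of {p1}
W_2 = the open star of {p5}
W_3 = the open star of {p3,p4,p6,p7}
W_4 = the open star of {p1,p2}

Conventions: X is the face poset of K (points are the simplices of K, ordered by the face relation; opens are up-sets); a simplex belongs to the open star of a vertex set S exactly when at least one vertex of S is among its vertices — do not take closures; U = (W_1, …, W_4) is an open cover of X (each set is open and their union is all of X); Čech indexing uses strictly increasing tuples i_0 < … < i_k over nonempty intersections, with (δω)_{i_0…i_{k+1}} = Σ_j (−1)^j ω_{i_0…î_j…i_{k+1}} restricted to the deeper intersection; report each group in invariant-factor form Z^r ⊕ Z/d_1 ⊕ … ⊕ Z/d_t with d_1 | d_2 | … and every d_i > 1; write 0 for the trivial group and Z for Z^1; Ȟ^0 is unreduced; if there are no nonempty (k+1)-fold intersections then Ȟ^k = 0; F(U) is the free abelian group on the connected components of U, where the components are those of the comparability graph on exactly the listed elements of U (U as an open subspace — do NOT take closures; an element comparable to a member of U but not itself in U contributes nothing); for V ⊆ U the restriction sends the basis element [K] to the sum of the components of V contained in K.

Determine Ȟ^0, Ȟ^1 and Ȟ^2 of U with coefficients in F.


nonempty intersections:
  W1={{p1},{p1,p3},{p1,p4},{p1,p5},{p1,p6},{p1,p7},{p1,p3,p4},{p1,p5,p6}} W2={{p5},{p1,p5},{p5,p6},{p1,p5,p6}} W3={{p3},{p4},{p6},{p7},{p1,p3},{p1,p4},{p1,p6},{p1,p7},{p3,p4},{p5,p6},{p1,p3,p4},{p1,p5,p6}} W4={{p1},{p2},{p1,p3},{p1,p4},{p1,p5},{p1,p6},{p1,p7},{p1,p3,p4},{p1,p5,p6}}
  W12={{p1,p5},{p1,p5,p6}} W13={{p1,p3},{p1,p4},{p1,p6},{p1,p7},{p1,p3,p4},{p1,p5,p6}} W14={{p1},{p1,p3},{p1,p4},{p1,p5},{p1,p6},{p1,p7},{p1,p3,p4},{p1,p5,p6}} W23={{p5,p6},{p1,p5,p6}} W24={{p1,p5},{p1,p5,p6}} W34={{p1,p3},{p1,p4},{p1,p6},{p1,p7},{p1,p3,p4},{p1,p5,p6}}
  W123={{p1,p5,p6}} W124={{p1,p5},{p1,p5,p6}} W134={{p1,p3},{p1,p4},{p1,p6},{p1,p7},{p1,p3,p4},{p1,p5,p6}} W234={{p1,p5,p6}}
  W1234={{p1,p5,p6}}
components per intersection:
  W1: {{p1},{p1,p3},{p1,p4},{p1,p5},{p1,p6},{p1,p7},{p1,p3,p4},{p1,p5,p6}}
  W2: {{p5},{p1,p5},{p5,p6},{p1,p5,p6}}
  W3: {{p3},{p4},{p1,p3},{p1,p4},{p3,p4},{p1,p3,p4}} {{p6},{p1,p6},{p5,p6},{p1,p5,p6}} {{p7},{p1,p7}}
  W4: {{p1},{p1,p3},{p1,p4},{p1,p5},{p1,p6},{p1,p7},{p1,p3,p4},{p1,p5,p6}} {{p2}}
  W12: {{p1,p5},{p1,p5,p6}}
  W13: {{p1,p3},{p1,p4},{p1,p3,p4}} {{p1,p6},{p1,p5,p6}} {{p1,p7}}
  W14: {{p1},{p1,p3},{p1,p4},{p1,p5},{p1,p6},{p1,p7},{p1,p3,p4},{p1,p5,p6}}
  W23: {{p5,p6},{p1,p5,p6}}
  W24: {{p1,p5},{p1,p5,p6}}
  W34: {{p1,p3},{p1,p4},{p1,p3,p4}} {{p1,p6},{p1,p5,p6}} {{p1,p7}}
  W123: {{p1,p5,p6}}
  W124: {{p1,p5},{p1,p5,p6}}
  W134: {{p1,p3},{p1,p4},{p1,p3,p4}} {{p1,p6},{p1,p5,p6}} {{p1,p7}}
  W234: {{p1,p5,p6}}
  W1234: {{p1,p5,p6}}
C dims 7,10,6,1; δ0: rk 5, SNF 1^5; δ1: rk 5, SNF 1^5; δ2: rk 1, SNF 1^1
Ȟ^0: (7−5)−0=2 ⇒ Z^2
Ȟ^1: (10−5)−5=0 ⇒ 0
Ȟ^2: (6−1)−5=0 ⇒ 0

Ȟ^0 = Z^2,  Ȟ^1 = 0,  Ȟ^2 = 0


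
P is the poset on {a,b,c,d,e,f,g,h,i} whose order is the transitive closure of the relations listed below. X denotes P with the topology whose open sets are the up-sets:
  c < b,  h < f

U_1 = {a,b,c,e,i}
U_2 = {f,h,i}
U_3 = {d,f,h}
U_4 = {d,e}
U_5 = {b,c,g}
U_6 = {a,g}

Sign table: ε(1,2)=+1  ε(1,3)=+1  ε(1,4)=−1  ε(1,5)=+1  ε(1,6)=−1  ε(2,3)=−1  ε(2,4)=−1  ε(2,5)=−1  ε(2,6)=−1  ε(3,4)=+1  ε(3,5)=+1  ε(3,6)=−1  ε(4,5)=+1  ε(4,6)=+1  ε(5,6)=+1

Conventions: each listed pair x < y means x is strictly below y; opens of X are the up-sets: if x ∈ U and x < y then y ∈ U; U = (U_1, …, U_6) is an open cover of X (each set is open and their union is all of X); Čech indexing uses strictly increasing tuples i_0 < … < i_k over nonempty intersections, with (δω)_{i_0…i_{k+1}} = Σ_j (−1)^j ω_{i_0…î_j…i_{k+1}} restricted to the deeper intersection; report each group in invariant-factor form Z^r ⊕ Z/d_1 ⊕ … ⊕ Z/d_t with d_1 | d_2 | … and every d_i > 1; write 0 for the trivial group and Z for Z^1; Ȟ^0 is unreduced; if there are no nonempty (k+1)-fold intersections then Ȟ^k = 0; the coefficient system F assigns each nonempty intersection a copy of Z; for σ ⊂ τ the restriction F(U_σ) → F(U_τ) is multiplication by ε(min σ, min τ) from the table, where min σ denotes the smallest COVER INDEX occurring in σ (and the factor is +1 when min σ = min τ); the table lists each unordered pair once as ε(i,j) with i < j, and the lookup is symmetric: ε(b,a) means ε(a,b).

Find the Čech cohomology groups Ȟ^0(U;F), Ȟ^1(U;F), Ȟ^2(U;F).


Ȟ^0(U;F) ≅ 0, Ȟ^1(U;F) ≅ Z ⊕ Z/2, Ȟ^2(U;F) ≅ 0

nonempty overlaps:
  U12={i} U14={e} U15={b,c} U16={a} U23={f,h} U34={d} U56={g}
C dims 6,7; δ0: rk 6, SNF 1^5·2
degree 0: 6−6−0 = 0 → Ȟ^0 ≅ 0
degree 1: 7−0−6 = 1 plus torsion [2] → Ȟ^1 ≅ Z ⊕ Z/2
degree 2: 0−0−0 = 0 → Ȟ^2 ≅ 0


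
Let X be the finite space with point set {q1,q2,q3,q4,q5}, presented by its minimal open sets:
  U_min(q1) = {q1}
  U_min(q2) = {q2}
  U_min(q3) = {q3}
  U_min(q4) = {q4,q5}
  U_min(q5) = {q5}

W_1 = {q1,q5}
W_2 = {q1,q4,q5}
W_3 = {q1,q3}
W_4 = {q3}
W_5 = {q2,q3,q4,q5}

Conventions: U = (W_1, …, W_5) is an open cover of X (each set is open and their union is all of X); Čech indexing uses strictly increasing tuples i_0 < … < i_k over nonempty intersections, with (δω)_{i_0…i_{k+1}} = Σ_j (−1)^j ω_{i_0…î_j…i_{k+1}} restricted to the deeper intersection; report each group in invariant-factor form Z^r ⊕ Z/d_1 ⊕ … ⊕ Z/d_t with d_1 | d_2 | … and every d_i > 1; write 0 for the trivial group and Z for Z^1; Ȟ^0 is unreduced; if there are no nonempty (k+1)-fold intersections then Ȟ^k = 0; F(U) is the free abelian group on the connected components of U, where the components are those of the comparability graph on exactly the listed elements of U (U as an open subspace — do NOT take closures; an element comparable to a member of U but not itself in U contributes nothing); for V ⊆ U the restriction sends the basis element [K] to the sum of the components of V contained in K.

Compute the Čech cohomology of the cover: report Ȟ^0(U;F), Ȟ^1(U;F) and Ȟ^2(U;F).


nerve simplices:
  W12={q1,q5} W13={q1} W15={q5} W23={q1} W25={q4,q5} W34={q3} W35={q3} W45={q3}
  W123={q1} W125={q5} W345={q3}
components per intersection:
  W1: {q1} {q5}
  W2: {q1} {q4,q5}
  W3: {q1} {q3}
  W4: {q3}
  W5: {q2} {q3} {q4,q5}
  W12: {q1} {q5}
  W13: {q1}
  W15: {q5}
  W23: {q1}
  W25: {q4,q5}
  W34: {q3}
  W35: {q3}
  W45: {q3}
  W123: {q1}
  W125: {q5}
  W345: {q3}
C dims 10,9,3; δ0: rk 6, SNF 1^6; δ1: rk 3, SNF 1^3
degree 0: 10−6−0 = 4 → Ȟ^0 ≅ Z^4
degree 1: 9−3−6 = 0 → Ȟ^1 ≅ 0
degree 2: 3−0−3 = 0 → Ȟ^2 ≅ 0

Ȟ^0 = Z^4,  Ȟ^1 = 0,  Ȟ^2 = 0


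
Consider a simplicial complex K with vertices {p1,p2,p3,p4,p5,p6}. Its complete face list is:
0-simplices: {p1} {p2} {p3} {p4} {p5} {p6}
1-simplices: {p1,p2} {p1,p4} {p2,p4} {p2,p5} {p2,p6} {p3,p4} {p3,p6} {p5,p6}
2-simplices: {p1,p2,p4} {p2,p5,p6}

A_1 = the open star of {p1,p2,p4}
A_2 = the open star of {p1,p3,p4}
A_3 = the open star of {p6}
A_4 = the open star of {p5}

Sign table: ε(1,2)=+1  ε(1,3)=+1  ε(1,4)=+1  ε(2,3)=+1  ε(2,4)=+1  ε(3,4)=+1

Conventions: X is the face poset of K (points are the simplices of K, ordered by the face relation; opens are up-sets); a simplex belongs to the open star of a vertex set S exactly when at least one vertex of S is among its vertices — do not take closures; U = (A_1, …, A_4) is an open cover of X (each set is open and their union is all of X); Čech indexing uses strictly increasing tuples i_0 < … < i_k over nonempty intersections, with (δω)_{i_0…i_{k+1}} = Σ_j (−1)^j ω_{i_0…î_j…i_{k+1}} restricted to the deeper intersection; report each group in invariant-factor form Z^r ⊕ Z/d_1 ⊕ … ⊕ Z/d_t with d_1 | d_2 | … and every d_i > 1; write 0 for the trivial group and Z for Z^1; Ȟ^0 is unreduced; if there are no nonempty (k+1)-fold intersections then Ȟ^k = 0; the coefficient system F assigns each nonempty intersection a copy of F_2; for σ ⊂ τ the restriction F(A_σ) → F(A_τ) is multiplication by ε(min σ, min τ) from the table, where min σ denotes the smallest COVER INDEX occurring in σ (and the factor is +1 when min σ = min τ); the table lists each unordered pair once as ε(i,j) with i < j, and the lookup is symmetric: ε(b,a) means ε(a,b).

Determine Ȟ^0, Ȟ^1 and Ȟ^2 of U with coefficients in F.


Ȟ^0 = Z/2, Ȟ^1 = Z/2, Ȟ^2 = 0

intersection data:
  A1={{p1},{p2},{p4},{p1,p2},{p1,p4},{p2,p4},{p2,p5},{p2,p6},{p3,p4},{p1,p2,p4},{p2,p5,p6}} A2={{p1},{p3},{p4},{p1,p2},{p1,p4},{p2,p4},{p3,p4},{p3,p6},{p1,p2,p4}} A3={{p6},{p2,p6},{p3,p6},{p5,p6},{p2,p5,p6}} A4={{p5},{p2,p5},{p5,p6},{p2,p5,p6}}
  A12={{p1},{p4},{p1,p2},{p1,p4},{p2,p4},{p3,p4},{p1,p2,p4}} A13={{p2,p6},{p2,p5,p6}} A14={{p2,p5},{p2,p5,p6}} A23={{p3,p6}} A34={{p5,p6},{p2,p5,p6}}
  A134={{p2,p5,p6}}
C dims 4,5,1; δ0: rk_F2 3; δ1: rk_F2 1
Ȟ^0 = (4 − 3) − 0 = 1, so Ȟ^0 ≅ Z/2
Ȟ^1 = (5 − 1) − 3 = 1, so Ȟ^1 ≅ Z/2
Ȟ^2 = (1 − 0) − 1 = 0, so Ȟ^2 ≅ 0


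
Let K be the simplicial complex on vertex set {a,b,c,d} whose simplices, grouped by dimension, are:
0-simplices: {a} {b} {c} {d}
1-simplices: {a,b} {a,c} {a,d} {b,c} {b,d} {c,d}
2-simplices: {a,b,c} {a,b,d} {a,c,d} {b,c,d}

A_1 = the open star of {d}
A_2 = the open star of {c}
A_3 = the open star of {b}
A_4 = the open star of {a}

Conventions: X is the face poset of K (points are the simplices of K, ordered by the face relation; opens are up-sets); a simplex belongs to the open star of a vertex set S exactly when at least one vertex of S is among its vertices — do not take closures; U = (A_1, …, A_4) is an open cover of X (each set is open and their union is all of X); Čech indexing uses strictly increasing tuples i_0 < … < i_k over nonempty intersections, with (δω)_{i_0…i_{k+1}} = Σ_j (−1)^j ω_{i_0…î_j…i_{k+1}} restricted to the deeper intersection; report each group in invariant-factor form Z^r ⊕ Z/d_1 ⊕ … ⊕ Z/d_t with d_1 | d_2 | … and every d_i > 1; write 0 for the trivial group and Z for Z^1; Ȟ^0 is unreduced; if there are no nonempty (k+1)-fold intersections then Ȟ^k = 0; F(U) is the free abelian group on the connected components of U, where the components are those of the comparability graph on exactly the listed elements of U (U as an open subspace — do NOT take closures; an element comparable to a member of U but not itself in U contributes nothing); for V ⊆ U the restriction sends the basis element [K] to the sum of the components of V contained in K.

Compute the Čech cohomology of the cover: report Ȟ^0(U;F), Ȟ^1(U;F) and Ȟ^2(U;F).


Ȟ^0 = Z,  Ȟ^1 = 0,  Ȟ^2 = Z

nonempty overlaps:
  A1={{d},{a,d},{b,d},{c,d},{a,b,d},{a,c,d},{b,c,d}} A2={{c},{a,c},{b,c},{c,d},{a,b,c},{a,c,d},{b,c,d}} A3={{b},{a,b},{b,c},{b,d},{a,b,c},{a,b,d},{b,c,d}} A4={{a},{a,b},{a,c},{a,d},{a,b,c},{a,b,d},{a,c,d}}
  A12={{c,d},{a,c,d},{b,c,d}} A13={{b,d},{a,b,d},{b,c,d}} A14={{a,d},{a,b,d},{a,c,d}} A23={{b,c},{a,b,c},{b,c,d}} A24={{a,c},{a,b,c},{a,c,d}} A34={{a,b},{a,b,c},{a,b,d}}
  A123={{b,c,d}} A124={{a,c,d}} A134={{a,b,d}} A234={{a,b,c}}
components per intersection:
  A1: {{d},{a,d},{b,d},{c,d},{a,b,d},{a,c,d},{b,c,d}}
  A2: {{c},{a,c},{b,c},{c,d},{a,b,c},{a,c,d},{b,c,d}}
  A3: {{b},{a,b},{b,c},{b,d},{a,b,c},{a,b,d},{b,c,d}}
  A4: {{a},{a,b},{a,c},{a,d},{a,b,c},{a,b,d},{a,c,d}}
  A12: {{c,d},{a,c,d},{b,c,d}}
  A13: {{b,d},{a,b,d},{b,c,d}}
  A14: {{a,d},{a,b,d},{a,c,d}}
  A23: {{b,c},{a,b,c},{b,c,d}}
  A24: {{a,c},{a,b,c},{a,c,d}}
  A34: {{a,b},{a,b,c},{a,b,d}}
  A123: {{b,c,d}}
  A124: {{a,c,d}}
  A134: {{a,b,d}}
  A234: {{a,b,c}}
C dims 4,6,4; δ0: rk 3, SNF 1^3; δ1: rk 3, SNF 1^3
degree 0: 4−3−0 = 1 → Ȟ^0 ≅ Z
degree 1: 6−3−3 = 0 → Ȟ^1 ≅ 0
degree 2: 4−0−3 = 1 → Ȟ^2 ≅ Z


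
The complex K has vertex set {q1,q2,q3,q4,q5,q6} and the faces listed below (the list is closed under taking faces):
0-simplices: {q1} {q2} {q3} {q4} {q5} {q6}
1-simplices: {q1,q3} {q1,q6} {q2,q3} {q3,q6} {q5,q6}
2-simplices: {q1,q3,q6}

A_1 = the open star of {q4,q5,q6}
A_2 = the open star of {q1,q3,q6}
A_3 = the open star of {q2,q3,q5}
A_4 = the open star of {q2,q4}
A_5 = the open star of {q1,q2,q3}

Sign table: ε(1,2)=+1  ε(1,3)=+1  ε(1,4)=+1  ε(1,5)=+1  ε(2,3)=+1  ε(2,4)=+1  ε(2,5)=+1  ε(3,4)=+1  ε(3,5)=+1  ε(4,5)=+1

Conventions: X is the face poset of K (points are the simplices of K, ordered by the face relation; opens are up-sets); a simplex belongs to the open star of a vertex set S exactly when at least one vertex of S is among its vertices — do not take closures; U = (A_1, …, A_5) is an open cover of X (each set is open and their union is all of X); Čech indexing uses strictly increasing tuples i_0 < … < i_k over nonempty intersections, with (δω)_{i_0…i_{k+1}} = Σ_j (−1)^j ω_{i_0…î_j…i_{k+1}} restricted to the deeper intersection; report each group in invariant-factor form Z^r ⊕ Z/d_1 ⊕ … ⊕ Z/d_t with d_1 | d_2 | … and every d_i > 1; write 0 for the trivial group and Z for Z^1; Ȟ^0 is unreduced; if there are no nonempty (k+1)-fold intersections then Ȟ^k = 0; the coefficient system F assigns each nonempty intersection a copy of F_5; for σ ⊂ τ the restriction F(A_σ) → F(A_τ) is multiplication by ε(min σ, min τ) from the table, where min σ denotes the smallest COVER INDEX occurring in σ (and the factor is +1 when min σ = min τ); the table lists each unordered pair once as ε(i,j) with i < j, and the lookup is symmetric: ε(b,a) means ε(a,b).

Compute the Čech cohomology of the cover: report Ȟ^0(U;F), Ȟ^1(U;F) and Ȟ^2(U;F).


nonempty intersections:
  A1={{q4},{q5},{q6},{q1,q6},{q3,q6},{q5,q6},{q1,q3,q6}} A2={{q1},{q3},{q6},{q1,q3},{q1,q6},{q2,q3},{q3,q6},{q5,q6},{q1,q3,q6}} A3={{q2},{q3},{q5},{q1,q3},{q2,q3},{q3,q6},{q5,q6},{q1,q3,q6}} A4={{q2},{q4},{q2,q3}} A5={{q1},{q2},{q3},{q1,q3},{q1,q6},{q2,q3},{q3,q6},{q1,q3,q6}}
  A12={{q6},{q1,q6},{q3,q6},{q5,q6},{q1,q3,q6}} A13={{q5},{q3,q6},{q5,q6},{q1,q3,q6}} A14={{q4}} A15={{q1,q6},{q3,q6},{q1,q3,q6}} A23={{q3},{q1,q3},{q2,q3},{q3,q6},{q5,q6},{q1,q3,q6}} A24={{q2,q3}} A25={{q1},{q3},{q1,q3},{q1,q6},{q2,q3},{q3,q6},{q1,q3,q6}} A34={{q2},{q2,q3}} A35={{q2},{q3},{q1,q3},{q2,q3},{q3,q6},{q1,q3,q6}} A45={{q2},{q2,q3}}
  A123={{q3,q6},{q5,q6},{q1,q3,q6}} A125={{q1,q6},{q3,q6},{q1,q3,q6}} A135={{q3,q6},{q1,q3,q6}} A234={{q2,q3}} A235={{q3},{q1,q3},{q2,q3},{q3,q6},{q1,q3,q6}} A245={{q2,q3}} A345={{q2},{q2,q3}}
  A1235={{q3,q6},{q1,q3,q6}} A2345={{q2,q3}}
C dims 5,10,7,2; δ0: rk_F5 4; δ1: rk_F5 5; δ2: rk_F5 2
Ȟ^0: (5−4)−0=1 ⇒ Z/5
Ȟ^1: (10−5)−4=1 ⇒ Z/5
Ȟ^2: (7−2)−5=0 ⇒ 0

Ȟ^0(U;F) ≅ Z/5,  Ȟ^1(U;F) ≅ Z/5,  Ȟ^2(U;F) ≅ 0


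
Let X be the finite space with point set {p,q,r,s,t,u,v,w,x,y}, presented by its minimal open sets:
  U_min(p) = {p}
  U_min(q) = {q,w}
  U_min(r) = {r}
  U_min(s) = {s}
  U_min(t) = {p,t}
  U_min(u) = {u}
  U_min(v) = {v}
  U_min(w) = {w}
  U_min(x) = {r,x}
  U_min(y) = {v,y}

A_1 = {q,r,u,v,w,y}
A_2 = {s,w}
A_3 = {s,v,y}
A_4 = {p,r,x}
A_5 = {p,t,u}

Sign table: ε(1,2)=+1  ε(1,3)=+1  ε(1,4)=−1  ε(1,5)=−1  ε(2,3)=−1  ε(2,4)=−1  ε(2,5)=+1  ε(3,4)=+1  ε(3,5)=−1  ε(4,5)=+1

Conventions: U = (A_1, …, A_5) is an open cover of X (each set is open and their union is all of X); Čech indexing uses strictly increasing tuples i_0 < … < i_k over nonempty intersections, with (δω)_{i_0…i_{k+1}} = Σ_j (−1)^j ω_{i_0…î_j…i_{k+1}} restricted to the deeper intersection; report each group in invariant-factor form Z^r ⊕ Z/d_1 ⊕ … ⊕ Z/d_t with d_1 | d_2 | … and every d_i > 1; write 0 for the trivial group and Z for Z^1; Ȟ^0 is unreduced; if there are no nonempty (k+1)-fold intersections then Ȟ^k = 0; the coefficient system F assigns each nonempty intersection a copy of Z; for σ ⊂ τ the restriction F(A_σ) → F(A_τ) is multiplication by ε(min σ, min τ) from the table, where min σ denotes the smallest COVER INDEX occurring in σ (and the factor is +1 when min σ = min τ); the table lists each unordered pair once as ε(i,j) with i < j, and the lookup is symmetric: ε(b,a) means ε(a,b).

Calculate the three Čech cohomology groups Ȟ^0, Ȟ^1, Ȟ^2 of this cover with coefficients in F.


nerve of the cover:
  A12={w} A13={v,y} A14={r} A15={u} A23={s} A45={p}
C dims 5,6; δ0: rk 5, SNF 1^4·2
Ȟ^0 = (5 − 5) − 0 = 0, so Ȟ^0 ≅ 0
Ȟ^1 = (6 − 0) − 5 = 1 plus torsion [2], so Ȟ^1 ≅ Z ⊕ Z/2
Ȟ^2 = (0 − 0) − 0 = 0, so Ȟ^2 ≅ 0

Ȟ^0 = 0,  Ȟ^1 = Z ⊕ Z/2,  Ȟ^2 = 0


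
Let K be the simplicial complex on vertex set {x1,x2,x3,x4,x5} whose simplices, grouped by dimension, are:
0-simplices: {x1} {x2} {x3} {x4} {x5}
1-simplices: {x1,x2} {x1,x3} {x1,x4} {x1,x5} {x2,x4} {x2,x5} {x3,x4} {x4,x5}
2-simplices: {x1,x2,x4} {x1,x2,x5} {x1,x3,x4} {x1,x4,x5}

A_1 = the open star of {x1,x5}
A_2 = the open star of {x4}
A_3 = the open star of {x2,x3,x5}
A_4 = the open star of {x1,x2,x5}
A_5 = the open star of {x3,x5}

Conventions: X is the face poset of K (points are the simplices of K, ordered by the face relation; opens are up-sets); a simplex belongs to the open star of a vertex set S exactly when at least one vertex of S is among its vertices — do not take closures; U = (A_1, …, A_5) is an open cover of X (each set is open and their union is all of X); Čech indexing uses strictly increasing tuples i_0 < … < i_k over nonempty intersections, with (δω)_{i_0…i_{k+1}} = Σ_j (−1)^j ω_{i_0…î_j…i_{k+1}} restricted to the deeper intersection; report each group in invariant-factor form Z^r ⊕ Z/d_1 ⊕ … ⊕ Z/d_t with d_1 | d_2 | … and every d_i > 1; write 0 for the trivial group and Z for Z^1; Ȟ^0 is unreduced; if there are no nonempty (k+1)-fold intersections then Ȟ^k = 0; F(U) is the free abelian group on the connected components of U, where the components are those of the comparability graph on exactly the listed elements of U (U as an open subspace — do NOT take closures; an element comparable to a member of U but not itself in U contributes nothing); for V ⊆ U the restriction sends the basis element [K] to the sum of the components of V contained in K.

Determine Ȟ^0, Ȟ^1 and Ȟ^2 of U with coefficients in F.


Ȟ^0(U;F) ≅ Z,  Ȟ^1(U;F) ≅ 0,  Ȟ^2(U;F) ≅ 0

nonempty overlaps:
  A1={{x1},{x5},{x1,x2},{x1,x3},{x1,x4},{x1,x5},{x2,x5},{x4,x5},{x1,x2,x4},{x1,x2,x5},{x1,x3,x4},{x1,x4,x5}} A2={{x4},{x1,x4},{x2,x4},{x3,x4},{x4,x5},{x1,x2,x4},{x1,x3,x4},{x1,x4,x5}} A3={{x2},{x3},{x5},{x1,x2},{x1,x3},{x1,x5},{x2,x4},{x2,x5},{x3,x4},{x4,x5},{x1,x2,x4},{x1,x2,x5},{x1,x3,x4},{x1,x4,x5}} A4={{x1},{x2},{x5},{x1,x2},{x1,x3},{x1,x4},{x1,x5},{x2,x4},{x2,x5},{x4,x5},{x1,x2,x4},{x1,x2,x5},{x1,x3,x4},{x1,x4,x5}} A5={{x3},{x5},{x1,x3},{x1,x5},{x2,x5},{x3,x4},{x4,x5},{x1,x2,x5},{x1,x3,x4},{x1,x4,x5}}
  A12={{x1,x4},{x4,x5},{x1,x2,x4},{x1,x3,x4},{x1,x4,x5}} A13={{x5},{x1,x2},{x1,x3},{x1,x5},{x2,x5},{x4,x5},{x1,x2,x4},{x1,x2,x5},{x1,x3,x4},{x1,x4,x5}} A14={{x1},{x5},{x1,x2},{x1,x3},{x1,x4},{x1,x5},{x2,x5},{x4,x5},{x1,x2,x4},{x1,x2,x5},{x1,x3,x4},{x1,x4,x5}} A15={{x5},{x1,x3},{x1,x5},{x2,x5},{x4,x5},{x1,x2,x5},{x1,x3,x4},{x1,x4,x5}} A23={{x2,x4},{x3,x4},{x4,x5},{x1,x2,x4},{x1,x3,x4},{x1,x4,x5}} A24={{x1,x4},{x2,x4},{x4,x5},{x1,x2,x4},{x1,x3,x4},{x1,x4,x5}} A25={{x3,x4},{x4,x5},{x1,x3,x4},{x1,x4,x5}} A34={{x2},{x5},{x1,x2},{x1,x3},{x1,x5},{x2,x4},{x2,x5},{x4,x5},{x1,x2,x4},{x1,x2,x5},{x1,x3,x4},{x1,x4,x5}} A35={{x3},{x5},{x1,x3},{x1,x5},{x2,x5},{x3,x4},{x4,x5},{x1,x2,x5},{x1,x3,x4},{x1,x4,x5}} A45={{x5},{x1,x3},{x1,x5},{x2,x5},{x4,x5},{x1,x2,x5},{x1,x3,x4},{x1,x4,x5}}
  A123={{x4,x5},{x1,x2,x4},{x1,x3,x4},{x1,x4,x5}} A124={{x1,x4},{x4,x5},{x1,x2,x4},{x1,x3,x4},{x1,x4,x5}} A125={{x4,x5},{x1,x3,x4},{x1,x4,x5}} A134={{x5},{x1,x2},{x1,x3},{x1,x5},{x2,x5},{x4,x5},{x1,x2,x4},{x1,x2,x5},{x1,x3,x4},{x1,x4,x5}} A135={{x5},{x1,x3},{x1,x5},{x2,x5},{x4,x5},{x1,x2,x5},{x1,x3,x4},{x1,x4,x5}} A145={{x5},{x1,x3},{x1,x5},{x2,x5},{x4,x5},{x1,x2,x5},{x1,x3,x4},{x1,x4,x5}} A234={{x2,x4},{x4,x5},{x1,x2,x4},{x1,x3,x4},{x1,x4,x5}} A235={{x3,x4},{x4,x5},{x1,x3,x4},{x1,x4,x5}} A245={{x4,x5},{x1,x3,x4},{x1,x4,x5}} A345={{x5},{x1,x3},{x1,x5},{x2,x5},{x4,x5},{x1,x2,x5},{x1,x3,x4},{x1,x4,x5}}
  A1234={{x4,x5},{x1,x2,x4},{x1,x3,x4},{x1,x4,x5}} A1235={{x4,x5},{x1,x3,x4},{x1,x4,x5}} A1245={{x4,x5},{x1,x3,x4},{x1,x4,x5}} A1345={{x5},{x1,x3},{x1,x5},{x2,x5},{x4,x5},{x1,x2,x5},{x1,x3,x4},{x1,x4,x5}} A2345={{x4,x5},{x1,x3,x4},{x1,x4,x5}}
  A12345={{x4,x5},{x1,x3,x4},{x1,x4,x5}}
components per intersection:
  A1: {{x1},{x5},{x1,x2},{x1,x3},{x1,x4},{x1,x5},{x2,x5},{x4,x5},{x1,x2,x4},{x1,x2,x5},{x1,x3,x4},{x1,x4,x5}}
  A2: {{x4},{x1,x4},{x2,x4},{x3,x4},{x4,x5},{x1,x2,x4},{x1,x3,x4},{x1,x4,x5}}
  A3: {{x2},{x5},{x1,x2},{x1,x5},{x2,x4},{x2,x5},{x4,x5},{x1,x2,x4},{x1,x2,x5},{x1,x4,x5}} {{x3},{x1,x3},{x3,x4},{x1,x3,x4}}
  A4: {{x1},{x2},{x5},{x1,x2},{x1,x3},{x1,x4},{x1,x5},{x2,x4},{x2,x5},{x4,x5},{x1,x2,x4},{x1,x2,x5},{x1,x3,x4},{x1,x4,x5}}
  A5: {{x3},{x1,x3},{x3,x4},{x1,x3,x4}} {{x5},{x1,x5},{x2,x5},{x4,x5},{x1,x2,x5},{x1,x4,x5}}
  A12: {{x1,x4},{x4,x5},{x1,x2,x4},{x1,x3,x4},{x1,x4,x5}}
  A13: {{x5},{x1,x2},{x1,x5},{x2,x5},{x4,x5},{x1,x2,x4},{x1,x2,x5},{x1,x4,x5}} {{x1,x3},{x1,x3,x4}}
  A14: {{x1},{x5},{x1,x2},{x1,x3},{x1,x4},{x1,x5},{x2,x5},{x4,x5},{x1,x2,x4},{x1,x2,x5},{x1,x3,x4},{x1,x4,x5}}
  A15: {{x5},{x1,x5},{x2,x5},{x4,x5},{x1,x2,x5},{x1,x4,x5}} {{x1,x3},{x1,x3,x4}}
  A23: {{x2,x4},{x1,x2,x4}} {{x3,x4},{x1,x3,x4}} {{x4,x5},{x1,x4,x5}}
  A24: {{x1,x4},{x2,x4},{x4,x5},{x1,x2,x4},{x1,x3,x4},{x1,x4,x5}}
  A25: {{x3,x4},{x1,x3,x4}} {{x4,x5},{x1,x4,x5}}
  A34: {{x2},{x5},{x1,x2},{x1,x5},{x2,x4},{x2,x5},{x4,x5},{x1,x2,x4},{x1,x2,x5},{x1,x4,x5}} {{x1,x3},{x1,x3,x4}}
  A35: {{x3},{x1,x3},{x3,x4},{x1,x3,x4}} {{x5},{x1,x5},{x2,x5},{x4,x5},{x1,x2,x5},{x1,x4,x5}}
  A45: {{x5},{x1,x5},{x2,x5},{x4,x5},{x1,x2,x5},{x1,x4,x5}} {{x1,x3},{x1,x3,x4}}
  A123: {{x4,x5},{x1,x4,x5}} {{x1,x2,x4}} {{x1,x3,x4}}
  A124: {{x1,x4},{x4,x5},{x1,x2,x4},{x1,x3,x4},{x1,x4,x5}}
  A125: {{x4,x5},{x1,x4,x5}} {{x1,x3,x4}}
  A134: {{x5},{x1,x2},{x1,x5},{x2,x5},{x4,x5},{x1,x2,x4},{x1,x2,x5},{x1,x4,x5}} {{x1,x3},{x1,x3,x4}}
  A135: {{x5},{x1,x5},{x2,x5},{x4,x5},{x1,x2,x5},{x1,x4,x5}} {{x1,x3},{x1,x3,x4}}
  A145: {{x5},{x1,x5},{x2,x5},{x4,x5},{x1,x2,x5},{x1,x4,x5}} {{x1,x3},{x1,x3,x4}}
  A234: {{x2,x4},{x1,x2,x4}} {{x4,x5},{x1,x4,x5}} {{x1,x3,x4}}
  A235: {{x3,x4},{x1,x3,x4}} {{x4,x5},{x1,x4,x5}}
  A245: {{x4,x5},{x1,x4,x5}} {{x1,x3,x4}}
  A345: {{x5},{x1,x5},{x2,x5},{x4,x5},{x1,x2,x5},{x1,x4,x5}} {{x1,x3},{x1,x3,x4}}
  A1234: {{x4,x5},{x1,x4,x5}} {{x1,x2,x4}} {{x1,x3,x4}}
  A1235: {{x4,x5},{x1,x4,x5}} {{x1,x3,x4}}
  A1245: {{x4,x5},{x1,x4,x5}} {{x1,x3,x4}}
  A1345: {{x5},{x1,x5},{x2,x5},{x4,x5},{x1,x2,x5},{x1,x4,x5}} {{x1,x3},{x1,x3,x4}}
  A2345: {{x4,x5},{x1,x4,x5}} {{x1,x3,x4}}
  A12345: {{x4,x5},{x1,x4,x5}} {{x1,x3,x4}}
C dims 7,18,21,11; δ0: rk 6, SNF 1^6; δ1: rk 12, SNF 1^12; δ2: rk 9, SNF 1^9
degree 0: 7−6−0 = 1 → Ȟ^0 ≅ Z
degree 1: 18−12−6 = 0 → Ȟ^1 ≅ 0
degree 2: 21−9−12 = 0 → Ȟ^2 ≅ 0
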